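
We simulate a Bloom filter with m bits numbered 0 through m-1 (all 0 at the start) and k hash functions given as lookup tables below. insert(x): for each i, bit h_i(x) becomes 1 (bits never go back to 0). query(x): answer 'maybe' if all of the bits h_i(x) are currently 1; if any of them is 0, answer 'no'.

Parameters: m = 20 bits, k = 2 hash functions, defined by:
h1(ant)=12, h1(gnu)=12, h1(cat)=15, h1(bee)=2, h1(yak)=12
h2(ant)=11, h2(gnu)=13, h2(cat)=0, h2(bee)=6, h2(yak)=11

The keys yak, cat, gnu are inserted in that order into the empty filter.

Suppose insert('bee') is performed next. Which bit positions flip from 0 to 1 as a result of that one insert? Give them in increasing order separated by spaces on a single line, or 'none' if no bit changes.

Start: bits=00000000000000000000
After insert 'yak': sets bits 11 12 -> bits=00000000000110000000
After insert 'cat': sets bits 0 15 -> bits=10000000000110010000
After insert 'gnu': sets bits 12 13 -> bits=10000000000111010000
insert 'bee' would touch bits 2 6; currently bit2=0, bit6=0
Bits that are 0 among those (would change 0->1): 2 6

Answer: 2 6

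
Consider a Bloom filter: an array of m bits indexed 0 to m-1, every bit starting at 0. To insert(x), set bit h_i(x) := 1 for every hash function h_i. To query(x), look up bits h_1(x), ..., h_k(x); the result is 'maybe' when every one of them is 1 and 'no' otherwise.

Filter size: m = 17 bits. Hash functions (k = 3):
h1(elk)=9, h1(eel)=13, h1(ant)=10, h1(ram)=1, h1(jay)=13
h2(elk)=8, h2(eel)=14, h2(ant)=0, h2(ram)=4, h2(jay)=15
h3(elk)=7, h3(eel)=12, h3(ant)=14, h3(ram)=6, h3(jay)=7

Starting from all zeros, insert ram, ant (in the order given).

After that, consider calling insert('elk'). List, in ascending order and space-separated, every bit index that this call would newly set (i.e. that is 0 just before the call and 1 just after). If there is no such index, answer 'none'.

Answer: 7 8 9

Derivation:
Start: bits=00000000000000000
After insert 'ram': sets bits 1 4 6 -> bits=01001010000000000
After insert 'ant': sets bits 0 10 14 -> bits=11001010001000100
insert 'elk' would touch bits 7 8 9; currently bit7=0, bit8=0, bit9=0
Bits that are 0 among those (would change 0->1): 7 8 9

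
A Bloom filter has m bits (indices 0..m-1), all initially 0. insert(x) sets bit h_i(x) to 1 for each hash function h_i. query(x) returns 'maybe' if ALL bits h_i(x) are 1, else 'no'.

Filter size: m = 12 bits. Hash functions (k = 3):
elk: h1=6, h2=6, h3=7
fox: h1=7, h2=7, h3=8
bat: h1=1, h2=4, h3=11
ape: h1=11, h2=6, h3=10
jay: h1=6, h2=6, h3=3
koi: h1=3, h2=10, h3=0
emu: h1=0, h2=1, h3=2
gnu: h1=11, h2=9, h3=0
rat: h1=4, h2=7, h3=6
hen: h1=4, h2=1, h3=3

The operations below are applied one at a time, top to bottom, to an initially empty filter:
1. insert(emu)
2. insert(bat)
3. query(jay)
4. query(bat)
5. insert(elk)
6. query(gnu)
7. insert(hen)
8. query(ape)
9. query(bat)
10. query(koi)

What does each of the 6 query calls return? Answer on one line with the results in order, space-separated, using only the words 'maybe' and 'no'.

Start: bits=000000000000
Op 1: insert emu -> sets bits 0 1 2 -> bits=111000000000
Op 2: insert bat -> sets bits 1 4 11 -> bits=111010000001
Op 3: query jay -> checks bit3=0, bit6=0 (has a 0) -> no
Op 4: query bat -> checks bit1=1, bit4=1, bit11=1 (all 1) -> maybe
Op 5: insert elk -> sets bits 6 7 -> bits=111010110001
Op 6: query gnu -> checks bit0=1, bit9=0, bit11=1 (has a 0) -> no
Op 7: insert hen -> sets bits 1 3 4 -> bits=111110110001
Op 8: query ape -> checks bit6=1, bit10=0, bit11=1 (has a 0) -> no
Op 9: query bat -> checks bit1=1, bit4=1, bit11=1 (all 1) -> maybe
Op 10: query koi -> checks bit0=1, bit3=1, bit10=0 (has a 0) -> no
Query results in order: no maybe no no maybe no

Answer: no maybe no no maybe no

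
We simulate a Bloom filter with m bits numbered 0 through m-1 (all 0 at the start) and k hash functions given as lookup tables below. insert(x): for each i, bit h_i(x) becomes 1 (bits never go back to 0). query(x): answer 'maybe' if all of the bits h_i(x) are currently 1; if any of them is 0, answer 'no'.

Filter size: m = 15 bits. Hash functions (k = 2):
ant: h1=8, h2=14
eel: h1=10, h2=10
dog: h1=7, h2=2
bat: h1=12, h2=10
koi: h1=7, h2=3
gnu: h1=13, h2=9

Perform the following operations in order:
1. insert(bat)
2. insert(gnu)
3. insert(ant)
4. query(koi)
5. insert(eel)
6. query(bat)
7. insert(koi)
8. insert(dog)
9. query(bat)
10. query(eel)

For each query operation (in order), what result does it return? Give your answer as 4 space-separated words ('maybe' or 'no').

Answer: no maybe maybe maybe

Derivation:
Start: bits=000000000000000
Op 1: insert bat -> sets bits 10 12 -> bits=000000000010100
Op 2: insert gnu -> sets bits 9 13 -> bits=000000000110110
Op 3: insert ant -> sets bits 8 14 -> bits=000000001110111
Op 4: query koi -> checks bit3=0, bit7=0 (has a 0) -> no
Op 5: insert eel -> sets bits 10 -> bits=000000001110111
Op 6: query bat -> checks bit10=1, bit12=1 (all 1) -> maybe
Op 7: insert koi -> sets bits 3 7 -> bits=000100011110111
Op 8: insert dog -> sets bits 2 7 -> bits=001100011110111
Op 9: query bat -> checks bit10=1, bit12=1 (all 1) -> maybe
Op 10: query eel -> checks bit10=1 (all 1) -> maybe
Query results in order: no maybe maybe maybe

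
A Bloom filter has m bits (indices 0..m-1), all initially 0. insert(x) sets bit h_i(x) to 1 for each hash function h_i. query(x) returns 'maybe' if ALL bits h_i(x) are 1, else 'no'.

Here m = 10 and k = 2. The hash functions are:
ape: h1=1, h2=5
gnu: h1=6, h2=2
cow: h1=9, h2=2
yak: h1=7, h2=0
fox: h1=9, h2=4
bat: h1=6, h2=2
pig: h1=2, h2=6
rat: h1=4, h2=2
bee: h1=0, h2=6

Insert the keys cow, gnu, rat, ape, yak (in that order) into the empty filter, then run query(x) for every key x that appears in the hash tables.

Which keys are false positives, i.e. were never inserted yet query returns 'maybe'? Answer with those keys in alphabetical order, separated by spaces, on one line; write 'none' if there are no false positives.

Answer: bat bee fox pig

Derivation:
Start: bits=0000000000
After insert 'cow': sets bits 2 9 -> bits=0010000001
After insert 'gnu': sets bits 2 6 -> bits=0010001001
After insert 'rat': sets bits 2 4 -> bits=0010101001
After insert 'ape': sets bits 1 5 -> bits=0110111001
After insert 'yak': sets bits 0 7 -> bits=1110111101
Not inserted: bat bee fox pig — query each against bits=1110111101:
query bat: checks bit2=1, bit6=1 (all 1) -> maybe => FALSE POSITIVE
query bee: checks bit0=1, bit6=1 (all 1) -> maybe => FALSE POSITIVE
query fox: checks bit4=1, bit9=1 (all 1) -> maybe => FALSE POSITIVE
query pig: checks bit2=1, bit6=1 (all 1) -> maybe => FALSE POSITIVE
False positives (alphabetical): bat bee fox pig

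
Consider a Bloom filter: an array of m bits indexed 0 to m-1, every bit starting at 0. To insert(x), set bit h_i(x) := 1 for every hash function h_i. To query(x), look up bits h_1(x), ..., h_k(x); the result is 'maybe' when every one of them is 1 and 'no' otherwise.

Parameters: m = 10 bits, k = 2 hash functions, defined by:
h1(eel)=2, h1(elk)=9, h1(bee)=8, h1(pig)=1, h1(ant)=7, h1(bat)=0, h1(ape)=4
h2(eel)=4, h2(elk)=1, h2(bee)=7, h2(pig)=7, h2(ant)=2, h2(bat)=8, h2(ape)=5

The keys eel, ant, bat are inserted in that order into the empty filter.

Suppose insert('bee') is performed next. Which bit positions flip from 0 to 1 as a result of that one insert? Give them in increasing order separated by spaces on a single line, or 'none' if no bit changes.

Start: bits=0000000000
After insert 'eel': sets bits 2 4 -> bits=0010100000
After insert 'ant': sets bits 2 7 -> bits=0010100100
After insert 'bat': sets bits 0 8 -> bits=1010100110
insert 'bee' would touch bits 7 8; currently bit7=1, bit8=1
Bits that are 0 among those (would change 0->1): none

Answer: none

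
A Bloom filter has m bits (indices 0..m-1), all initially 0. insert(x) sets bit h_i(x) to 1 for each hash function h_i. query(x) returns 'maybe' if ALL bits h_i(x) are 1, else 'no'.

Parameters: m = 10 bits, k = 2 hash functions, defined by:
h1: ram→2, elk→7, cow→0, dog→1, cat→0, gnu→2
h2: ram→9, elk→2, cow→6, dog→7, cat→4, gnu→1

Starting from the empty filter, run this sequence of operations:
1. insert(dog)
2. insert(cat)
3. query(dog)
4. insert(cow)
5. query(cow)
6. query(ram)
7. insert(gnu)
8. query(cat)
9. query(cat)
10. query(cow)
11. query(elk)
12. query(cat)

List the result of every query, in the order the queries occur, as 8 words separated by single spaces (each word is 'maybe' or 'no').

Start: bits=0000000000
Op 1: insert dog -> sets bits 1 7 -> bits=0100000100
Op 2: insert cat -> sets bits 0 4 -> bits=1100100100
Op 3: query dog -> checks bit1=1, bit7=1 (all 1) -> maybe
Op 4: insert cow -> sets bits 0 6 -> bits=1100101100
Op 5: query cow -> checks bit0=1, bit6=1 (all 1) -> maybe
Op 6: query ram -> checks bit2=0, bit9=0 (has a 0) -> no
Op 7: insert gnu -> sets bits 1 2 -> bits=1110101100
Op 8: query cat -> checks bit0=1, bit4=1 (all 1) -> maybe
Op 9: query cat -> checks bit0=1, bit4=1 (all 1) -> maybe
Op 10: query cow -> checks bit0=1, bit6=1 (all 1) -> maybe
Op 11: query elk -> checks bit2=1, bit7=1 (all 1) -> maybe
Op 12: query cat -> checks bit0=1, bit4=1 (all 1) -> maybe
Query results in order: maybe maybe no maybe maybe maybe maybe maybe

Answer: maybe maybe no maybe maybe maybe maybe maybe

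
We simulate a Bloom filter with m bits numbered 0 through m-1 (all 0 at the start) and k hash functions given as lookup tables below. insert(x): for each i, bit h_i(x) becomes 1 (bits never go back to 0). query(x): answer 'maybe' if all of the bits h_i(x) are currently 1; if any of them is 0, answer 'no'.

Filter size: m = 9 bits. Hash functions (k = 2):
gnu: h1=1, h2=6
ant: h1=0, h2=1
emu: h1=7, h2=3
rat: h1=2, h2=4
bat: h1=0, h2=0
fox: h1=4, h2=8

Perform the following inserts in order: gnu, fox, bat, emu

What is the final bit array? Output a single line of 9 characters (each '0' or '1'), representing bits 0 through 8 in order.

Start: bits=000000000
After insert 'gnu': sets bits 1 6 -> bits=010000100
After insert 'fox': sets bits 4 8 -> bits=010010101
After insert 'bat': sets bits 0 -> bits=110010101
After insert 'emu': sets bits 3 7 -> bits=110110111

Answer: 110110111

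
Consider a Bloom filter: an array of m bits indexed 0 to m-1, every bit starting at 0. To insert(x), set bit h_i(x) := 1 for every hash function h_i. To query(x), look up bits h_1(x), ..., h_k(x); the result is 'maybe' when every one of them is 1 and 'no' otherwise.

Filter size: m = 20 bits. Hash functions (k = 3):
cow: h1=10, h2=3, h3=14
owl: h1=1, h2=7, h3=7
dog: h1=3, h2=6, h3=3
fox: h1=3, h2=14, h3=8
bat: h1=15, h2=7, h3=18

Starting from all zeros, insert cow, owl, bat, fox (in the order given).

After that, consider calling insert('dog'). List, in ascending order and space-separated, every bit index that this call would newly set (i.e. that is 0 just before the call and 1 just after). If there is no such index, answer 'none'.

Answer: 6

Derivation:
Start: bits=00000000000000000000
After insert 'cow': sets bits 3 10 14 -> bits=00010000001000100000
After insert 'owl': sets bits 1 7 -> bits=01010001001000100000
After insert 'bat': sets bits 7 15 18 -> bits=01010001001000110010
After insert 'fox': sets bits 3 8 14 -> bits=01010001101000110010
insert 'dog' would touch bits 3 6; currently bit3=1, bit6=0
Bits that are 0 among those (would change 0->1): 6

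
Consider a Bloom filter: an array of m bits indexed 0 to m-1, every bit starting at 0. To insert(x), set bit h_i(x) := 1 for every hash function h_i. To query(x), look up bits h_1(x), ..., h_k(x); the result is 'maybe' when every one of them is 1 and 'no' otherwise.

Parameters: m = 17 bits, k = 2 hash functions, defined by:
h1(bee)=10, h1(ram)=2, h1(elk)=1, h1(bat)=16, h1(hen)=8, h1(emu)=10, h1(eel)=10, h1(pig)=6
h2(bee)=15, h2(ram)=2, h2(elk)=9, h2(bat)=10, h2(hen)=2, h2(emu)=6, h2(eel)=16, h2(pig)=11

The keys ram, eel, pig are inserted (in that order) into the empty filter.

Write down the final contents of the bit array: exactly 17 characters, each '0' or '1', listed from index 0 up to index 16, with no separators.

Answer: 00100010001100001

Derivation:
Start: bits=00000000000000000
After insert 'ram': sets bits 2 -> bits=00100000000000000
After insert 'eel': sets bits 10 16 -> bits=00100000001000001
After insert 'pig': sets bits 6 11 -> bits=00100010001100001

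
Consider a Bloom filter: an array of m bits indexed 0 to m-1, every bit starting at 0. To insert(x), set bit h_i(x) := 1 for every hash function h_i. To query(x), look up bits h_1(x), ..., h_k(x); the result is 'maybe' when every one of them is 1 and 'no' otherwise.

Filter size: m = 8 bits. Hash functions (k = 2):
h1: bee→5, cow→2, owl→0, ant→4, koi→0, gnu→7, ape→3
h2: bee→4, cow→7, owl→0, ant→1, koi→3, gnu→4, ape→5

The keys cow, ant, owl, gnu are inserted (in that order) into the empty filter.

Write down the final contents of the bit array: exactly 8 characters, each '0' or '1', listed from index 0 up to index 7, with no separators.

Start: bits=00000000
After insert 'cow': sets bits 2 7 -> bits=00100001
After insert 'ant': sets bits 1 4 -> bits=01101001
After insert 'owl': sets bits 0 -> bits=11101001
After insert 'gnu': sets bits 4 7 -> bits=11101001

Answer: 11101001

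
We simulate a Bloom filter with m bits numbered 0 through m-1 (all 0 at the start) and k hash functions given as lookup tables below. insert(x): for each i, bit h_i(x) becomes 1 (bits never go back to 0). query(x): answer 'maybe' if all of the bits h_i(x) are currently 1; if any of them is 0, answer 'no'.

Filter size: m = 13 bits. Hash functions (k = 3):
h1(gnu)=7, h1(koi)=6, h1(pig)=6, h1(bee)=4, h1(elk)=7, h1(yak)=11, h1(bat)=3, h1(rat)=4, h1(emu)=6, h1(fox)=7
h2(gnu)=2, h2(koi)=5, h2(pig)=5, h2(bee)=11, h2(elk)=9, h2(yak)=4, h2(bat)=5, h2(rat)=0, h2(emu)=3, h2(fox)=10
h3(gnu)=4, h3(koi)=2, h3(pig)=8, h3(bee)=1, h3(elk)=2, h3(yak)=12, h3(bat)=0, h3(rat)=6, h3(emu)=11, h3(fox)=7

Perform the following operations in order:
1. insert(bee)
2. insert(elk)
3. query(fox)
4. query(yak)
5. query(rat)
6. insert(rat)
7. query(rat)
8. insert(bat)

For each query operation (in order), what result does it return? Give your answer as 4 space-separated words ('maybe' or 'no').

Answer: no no no maybe

Derivation:
Start: bits=0000000000000
Op 1: insert bee -> sets bits 1 4 11 -> bits=0100100000010
Op 2: insert elk -> sets bits 2 7 9 -> bits=0110100101010
Op 3: query fox -> checks bit7=1, bit10=0 (has a 0) -> no
Op 4: query yak -> checks bit4=1, bit11=1, bit12=0 (has a 0) -> no
Op 5: query rat -> checks bit0=0, bit4=1, bit6=0 (has a 0) -> no
Op 6: insert rat -> sets bits 0 4 6 -> bits=1110101101010
Op 7: query rat -> checks bit0=1, bit4=1, bit6=1 (all 1) -> maybe
Op 8: insert bat -> sets bits 0 3 5 -> bits=1111111101010
Query results in order: no no no maybe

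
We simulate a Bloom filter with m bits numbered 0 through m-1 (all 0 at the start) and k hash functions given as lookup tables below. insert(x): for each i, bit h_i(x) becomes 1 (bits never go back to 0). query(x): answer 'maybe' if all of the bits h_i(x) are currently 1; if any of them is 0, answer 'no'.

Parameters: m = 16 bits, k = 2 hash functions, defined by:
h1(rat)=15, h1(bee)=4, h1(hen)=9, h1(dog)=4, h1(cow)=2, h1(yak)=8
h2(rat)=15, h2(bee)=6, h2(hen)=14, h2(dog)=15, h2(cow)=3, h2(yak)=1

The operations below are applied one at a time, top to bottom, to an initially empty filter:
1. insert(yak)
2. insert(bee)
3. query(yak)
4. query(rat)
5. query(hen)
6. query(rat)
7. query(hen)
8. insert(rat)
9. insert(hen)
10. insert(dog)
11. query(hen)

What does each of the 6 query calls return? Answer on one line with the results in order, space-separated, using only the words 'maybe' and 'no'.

Start: bits=0000000000000000
Op 1: insert yak -> sets bits 1 8 -> bits=0100000010000000
Op 2: insert bee -> sets bits 4 6 -> bits=0100101010000000
Op 3: query yak -> checks bit1=1, bit8=1 (all 1) -> maybe
Op 4: query rat -> checks bit15=0 (has a 0) -> no
Op 5: query hen -> checks bit9=0, bit14=0 (has a 0) -> no
Op 6: query rat -> checks bit15=0 (has a 0) -> no
Op 7: query hen -> checks bit9=0, bit14=0 (has a 0) -> no
Op 8: insert rat -> sets bits 15 -> bits=0100101010000001
Op 9: insert hen -> sets bits 9 14 -> bits=0100101011000011
Op 10: insert dog -> sets bits 4 15 -> bits=0100101011000011
Op 11: query hen -> checks bit9=1, bit14=1 (all 1) -> maybe
Query results in order: maybe no no no no maybe

Answer: maybe no no no no maybe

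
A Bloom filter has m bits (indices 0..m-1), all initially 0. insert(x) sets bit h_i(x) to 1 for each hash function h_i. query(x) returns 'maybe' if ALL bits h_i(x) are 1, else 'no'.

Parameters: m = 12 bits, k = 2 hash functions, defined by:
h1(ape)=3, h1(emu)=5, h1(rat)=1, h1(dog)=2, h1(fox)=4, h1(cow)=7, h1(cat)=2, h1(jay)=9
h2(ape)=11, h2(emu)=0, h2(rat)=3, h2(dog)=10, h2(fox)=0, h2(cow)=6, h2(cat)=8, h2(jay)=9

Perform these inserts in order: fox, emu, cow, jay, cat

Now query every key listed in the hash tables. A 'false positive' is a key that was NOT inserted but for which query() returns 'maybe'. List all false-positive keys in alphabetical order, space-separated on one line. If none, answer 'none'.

Answer: none

Derivation:
Start: bits=000000000000
After insert 'fox': sets bits 0 4 -> bits=100010000000
After insert 'emu': sets bits 0 5 -> bits=100011000000
After insert 'cow': sets bits 6 7 -> bits=100011110000
After insert 'jay': sets bits 9 -> bits=100011110100
After insert 'cat': sets bits 2 8 -> bits=101011111100
Not inserted: ape dog rat — query each against bits=101011111100:
query ape: checks bit3=0, bit11=0 (has a 0) -> no => not a false positive
query dog: checks bit2=1, bit10=0 (has a 0) -> no => not a false positive
query rat: checks bit1=0, bit3=0 (has a 0) -> no => not a false positive
False positives (alphabetical): none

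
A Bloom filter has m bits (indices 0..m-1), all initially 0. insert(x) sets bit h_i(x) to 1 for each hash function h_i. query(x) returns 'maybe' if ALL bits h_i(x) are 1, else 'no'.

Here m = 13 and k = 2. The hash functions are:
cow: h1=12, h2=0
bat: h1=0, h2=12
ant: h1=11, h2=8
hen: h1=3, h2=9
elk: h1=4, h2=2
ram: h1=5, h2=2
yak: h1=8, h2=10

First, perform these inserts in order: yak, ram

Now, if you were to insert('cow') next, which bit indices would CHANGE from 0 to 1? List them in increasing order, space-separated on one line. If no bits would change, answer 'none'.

Start: bits=0000000000000
After insert 'yak': sets bits 8 10 -> bits=0000000010100
After insert 'ram': sets bits 2 5 -> bits=0010010010100
insert 'cow' would touch bits 0 12; currently bit0=0, bit12=0
Bits that are 0 among those (would change 0->1): 0 12

Answer: 0 12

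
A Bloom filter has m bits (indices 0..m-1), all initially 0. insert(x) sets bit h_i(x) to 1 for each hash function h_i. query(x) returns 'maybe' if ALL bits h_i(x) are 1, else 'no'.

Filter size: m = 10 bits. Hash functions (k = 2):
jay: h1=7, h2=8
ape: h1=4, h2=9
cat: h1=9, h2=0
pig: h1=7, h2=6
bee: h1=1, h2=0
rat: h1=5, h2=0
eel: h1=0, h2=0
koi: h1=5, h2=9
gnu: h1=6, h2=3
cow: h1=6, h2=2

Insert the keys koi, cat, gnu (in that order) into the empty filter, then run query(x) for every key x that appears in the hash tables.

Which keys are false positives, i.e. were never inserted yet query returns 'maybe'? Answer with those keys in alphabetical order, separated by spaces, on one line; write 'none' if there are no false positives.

Start: bits=0000000000
After insert 'koi': sets bits 5 9 -> bits=0000010001
After insert 'cat': sets bits 0 9 -> bits=1000010001
After insert 'gnu': sets bits 3 6 -> bits=1001011001
Not inserted: ape bee cow eel jay pig rat — query each against bits=1001011001:
query ape: checks bit4=0, bit9=1 (has a 0) -> no => not a false positive
query bee: checks bit0=1, bit1=0 (has a 0) -> no => not a false positive
query cow: checks bit2=0, bit6=1 (has a 0) -> no => not a false positive
query eel: checks bit0=1 (all 1) -> maybe => FALSE POSITIVE
query jay: checks bit7=0, bit8=0 (has a 0) -> no => not a false positive
query pig: checks bit6=1, bit7=0 (has a 0) -> no => not a false positive
query rat: checks bit0=1, bit5=1 (all 1) -> maybe => FALSE POSITIVE
False positives (alphabetical): eel rat

Answer: eel rat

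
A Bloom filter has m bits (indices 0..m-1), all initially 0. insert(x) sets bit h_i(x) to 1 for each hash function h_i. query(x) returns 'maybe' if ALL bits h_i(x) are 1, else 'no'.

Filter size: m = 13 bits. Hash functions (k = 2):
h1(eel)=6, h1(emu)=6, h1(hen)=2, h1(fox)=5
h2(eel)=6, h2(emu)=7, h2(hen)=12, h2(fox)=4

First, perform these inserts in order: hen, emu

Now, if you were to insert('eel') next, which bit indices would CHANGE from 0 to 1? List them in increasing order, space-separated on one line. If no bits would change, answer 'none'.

Answer: none

Derivation:
Start: bits=0000000000000
After insert 'hen': sets bits 2 12 -> bits=0010000000001
After insert 'emu': sets bits 6 7 -> bits=0010001100001
insert 'eel' would touch bits 6; currently bit6=1
Bits that are 0 among those (would change 0->1): none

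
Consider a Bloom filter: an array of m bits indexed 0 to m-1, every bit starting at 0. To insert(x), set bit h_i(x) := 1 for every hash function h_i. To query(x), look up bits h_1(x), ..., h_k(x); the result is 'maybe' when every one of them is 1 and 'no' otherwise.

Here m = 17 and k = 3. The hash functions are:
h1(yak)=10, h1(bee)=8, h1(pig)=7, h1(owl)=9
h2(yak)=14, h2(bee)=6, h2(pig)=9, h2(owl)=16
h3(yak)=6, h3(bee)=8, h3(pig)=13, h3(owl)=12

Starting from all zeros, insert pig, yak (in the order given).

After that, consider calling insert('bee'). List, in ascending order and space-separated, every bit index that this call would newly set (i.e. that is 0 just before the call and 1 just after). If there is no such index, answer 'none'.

Answer: 8

Derivation:
Start: bits=00000000000000000
After insert 'pig': sets bits 7 9 13 -> bits=00000001010001000
After insert 'yak': sets bits 6 10 14 -> bits=00000011011001100
insert 'bee' would touch bits 6 8; currently bit6=1, bit8=0
Bits that are 0 among those (would change 0->1): 8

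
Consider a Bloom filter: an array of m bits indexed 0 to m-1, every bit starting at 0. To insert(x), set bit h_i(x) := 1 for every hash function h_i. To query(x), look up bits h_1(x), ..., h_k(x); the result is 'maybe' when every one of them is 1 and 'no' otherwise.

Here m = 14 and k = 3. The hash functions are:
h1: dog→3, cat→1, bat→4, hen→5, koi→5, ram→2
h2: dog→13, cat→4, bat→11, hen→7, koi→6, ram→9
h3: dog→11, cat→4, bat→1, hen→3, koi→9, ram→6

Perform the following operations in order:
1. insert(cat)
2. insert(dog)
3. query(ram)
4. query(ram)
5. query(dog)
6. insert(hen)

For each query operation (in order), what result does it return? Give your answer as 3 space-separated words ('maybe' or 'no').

Answer: no no maybe

Derivation:
Start: bits=00000000000000
Op 1: insert cat -> sets bits 1 4 -> bits=01001000000000
Op 2: insert dog -> sets bits 3 11 13 -> bits=01011000000101
Op 3: query ram -> checks bit2=0, bit6=0, bit9=0 (has a 0) -> no
Op 4: query ram -> checks bit2=0, bit6=0, bit9=0 (has a 0) -> no
Op 5: query dog -> checks bit3=1, bit11=1, bit13=1 (all 1) -> maybe
Op 6: insert hen -> sets bits 3 5 7 -> bits=01011101000101
Query results in order: no no maybe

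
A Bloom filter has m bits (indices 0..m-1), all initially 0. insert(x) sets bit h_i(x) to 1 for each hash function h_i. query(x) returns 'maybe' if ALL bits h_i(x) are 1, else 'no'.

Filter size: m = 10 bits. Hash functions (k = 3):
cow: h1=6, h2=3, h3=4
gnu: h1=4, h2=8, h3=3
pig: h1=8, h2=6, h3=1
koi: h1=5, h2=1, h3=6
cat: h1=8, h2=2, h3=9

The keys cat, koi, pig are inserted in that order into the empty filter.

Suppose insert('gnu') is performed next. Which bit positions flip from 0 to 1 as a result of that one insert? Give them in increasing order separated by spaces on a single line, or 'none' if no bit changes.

Start: bits=0000000000
After insert 'cat': sets bits 2 8 9 -> bits=0010000011
After insert 'koi': sets bits 1 5 6 -> bits=0110011011
After insert 'pig': sets bits 1 6 8 -> bits=0110011011
insert 'gnu' would touch bits 3 4 8; currently bit3=0, bit4=0, bit8=1
Bits that are 0 among those (would change 0->1): 3 4

Answer: 3 4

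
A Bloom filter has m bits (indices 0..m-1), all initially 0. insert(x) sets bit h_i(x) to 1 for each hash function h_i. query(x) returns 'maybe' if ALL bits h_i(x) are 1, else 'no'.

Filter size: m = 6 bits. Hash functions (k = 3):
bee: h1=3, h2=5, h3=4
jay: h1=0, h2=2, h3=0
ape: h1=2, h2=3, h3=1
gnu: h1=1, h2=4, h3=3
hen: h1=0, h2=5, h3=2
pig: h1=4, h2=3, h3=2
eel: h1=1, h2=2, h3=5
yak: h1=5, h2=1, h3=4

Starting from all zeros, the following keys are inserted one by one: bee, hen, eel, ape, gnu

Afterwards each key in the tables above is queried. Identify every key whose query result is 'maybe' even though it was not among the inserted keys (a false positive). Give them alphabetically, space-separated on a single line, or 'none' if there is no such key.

Start: bits=000000
After insert 'bee': sets bits 3 4 5 -> bits=000111
After insert 'hen': sets bits 0 2 5 -> bits=101111
After insert 'eel': sets bits 1 2 5 -> bits=111111
After insert 'ape': sets bits 1 2 3 -> bits=111111
After insert 'gnu': sets bits 1 3 4 -> bits=111111
Not inserted: jay pig yak — query each against bits=111111:
query jay: checks bit0=1, bit2=1 (all 1) -> maybe => FALSE POSITIVE
query pig: checks bit2=1, bit3=1, bit4=1 (all 1) -> maybe => FALSE POSITIVE
query yak: checks bit1=1, bit4=1, bit5=1 (all 1) -> maybe => FALSE POSITIVE
False positives (alphabetical): jay pig yak

Answer: jay pig yak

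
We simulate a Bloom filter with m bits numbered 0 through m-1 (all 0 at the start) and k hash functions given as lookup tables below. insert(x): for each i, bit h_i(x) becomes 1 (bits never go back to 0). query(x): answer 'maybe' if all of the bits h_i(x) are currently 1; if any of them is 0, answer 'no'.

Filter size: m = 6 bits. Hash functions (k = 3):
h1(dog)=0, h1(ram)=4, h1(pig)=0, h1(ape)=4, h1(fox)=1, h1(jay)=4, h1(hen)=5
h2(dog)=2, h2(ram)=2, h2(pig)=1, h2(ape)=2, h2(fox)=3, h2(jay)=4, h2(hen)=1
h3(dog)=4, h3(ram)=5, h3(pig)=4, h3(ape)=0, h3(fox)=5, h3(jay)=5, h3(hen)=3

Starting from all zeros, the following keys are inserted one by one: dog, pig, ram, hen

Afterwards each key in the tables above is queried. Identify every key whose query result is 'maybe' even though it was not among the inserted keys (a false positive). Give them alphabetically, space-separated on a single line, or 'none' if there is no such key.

Answer: ape fox jay

Derivation:
Start: bits=000000
After insert 'dog': sets bits 0 2 4 -> bits=101010
After insert 'pig': sets bits 0 1 4 -> bits=111010
After insert 'ram': sets bits 2 4 5 -> bits=111011
After insert 'hen': sets bits 1 3 5 -> bits=111111
Not inserted: ape fox jay — query each against bits=111111:
query ape: checks bit0=1, bit2=1, bit4=1 (all 1) -> maybe => FALSE POSITIVE
query fox: checks bit1=1, bit3=1, bit5=1 (all 1) -> maybe => FALSE POSITIVE
query jay: checks bit4=1, bit5=1 (all 1) -> maybe => FALSE POSITIVE
False positives (alphabetical): ape fox jay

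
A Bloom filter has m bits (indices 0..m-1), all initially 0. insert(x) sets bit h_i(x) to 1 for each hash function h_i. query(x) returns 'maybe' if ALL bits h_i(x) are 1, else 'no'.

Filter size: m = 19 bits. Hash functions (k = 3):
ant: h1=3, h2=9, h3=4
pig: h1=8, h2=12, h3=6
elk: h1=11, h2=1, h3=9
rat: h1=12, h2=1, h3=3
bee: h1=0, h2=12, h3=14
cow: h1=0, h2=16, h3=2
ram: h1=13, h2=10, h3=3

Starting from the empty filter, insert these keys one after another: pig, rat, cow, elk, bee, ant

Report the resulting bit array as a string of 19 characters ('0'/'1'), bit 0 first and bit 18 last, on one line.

Answer: 1111101011011010100

Derivation:
Start: bits=0000000000000000000
After insert 'pig': sets bits 6 8 12 -> bits=0000001010001000000
After insert 'rat': sets bits 1 3 12 -> bits=0101001010001000000
After insert 'cow': sets bits 0 2 16 -> bits=1111001010001000100
After insert 'elk': sets bits 1 9 11 -> bits=1111001011011000100
After insert 'bee': sets bits 0 12 14 -> bits=1111001011011010100
After insert 'ant': sets bits 3 4 9 -> bits=1111101011011010100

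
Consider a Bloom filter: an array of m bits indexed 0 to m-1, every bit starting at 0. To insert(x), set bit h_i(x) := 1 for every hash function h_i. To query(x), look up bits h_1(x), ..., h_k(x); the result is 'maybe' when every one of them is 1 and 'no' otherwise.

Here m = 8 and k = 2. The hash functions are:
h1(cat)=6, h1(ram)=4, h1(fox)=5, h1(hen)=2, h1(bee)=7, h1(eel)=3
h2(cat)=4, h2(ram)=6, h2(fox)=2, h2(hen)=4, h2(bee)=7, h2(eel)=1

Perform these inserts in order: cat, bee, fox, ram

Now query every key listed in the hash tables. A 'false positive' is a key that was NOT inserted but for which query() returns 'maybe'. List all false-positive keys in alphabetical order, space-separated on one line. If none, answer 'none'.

Start: bits=00000000
After insert 'cat': sets bits 4 6 -> bits=00001010
After insert 'bee': sets bits 7 -> bits=00001011
After insert 'fox': sets bits 2 5 -> bits=00101111
After insert 'ram': sets bits 4 6 -> bits=00101111
Not inserted: eel hen — query each against bits=00101111:
query eel: checks bit1=0, bit3=0 (has a 0) -> no => not a false positive
query hen: checks bit2=1, bit4=1 (all 1) -> maybe => FALSE POSITIVE
False positives (alphabetical): hen

Answer: hen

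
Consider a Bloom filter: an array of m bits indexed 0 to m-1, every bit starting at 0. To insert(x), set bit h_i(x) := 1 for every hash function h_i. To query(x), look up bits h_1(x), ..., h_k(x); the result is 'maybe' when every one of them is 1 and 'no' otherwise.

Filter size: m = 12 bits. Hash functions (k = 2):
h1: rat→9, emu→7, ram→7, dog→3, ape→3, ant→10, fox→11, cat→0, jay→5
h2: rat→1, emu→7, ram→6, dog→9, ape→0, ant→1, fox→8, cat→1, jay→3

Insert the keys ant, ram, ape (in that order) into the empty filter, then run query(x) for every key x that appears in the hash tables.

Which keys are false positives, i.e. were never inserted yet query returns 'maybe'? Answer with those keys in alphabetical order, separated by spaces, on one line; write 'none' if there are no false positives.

Start: bits=000000000000
After insert 'ant': sets bits 1 10 -> bits=010000000010
After insert 'ram': sets bits 6 7 -> bits=010000110010
After insert 'ape': sets bits 0 3 -> bits=110100110010
Not inserted: cat dog emu fox jay rat — query each against bits=110100110010:
query cat: checks bit0=1, bit1=1 (all 1) -> maybe => FALSE POSITIVE
query dog: checks bit3=1, bit9=0 (has a 0) -> no => not a false positive
query emu: checks bit7=1 (all 1) -> maybe => FALSE POSITIVE
query fox: checks bit8=0, bit11=0 (has a 0) -> no => not a false positive
query jay: checks bit3=1, bit5=0 (has a 0) -> no => not a false positive
query rat: checks bit1=1, bit9=0 (has a 0) -> no => not a false positive
False positives (alphabetical): cat emu

Answer: cat emu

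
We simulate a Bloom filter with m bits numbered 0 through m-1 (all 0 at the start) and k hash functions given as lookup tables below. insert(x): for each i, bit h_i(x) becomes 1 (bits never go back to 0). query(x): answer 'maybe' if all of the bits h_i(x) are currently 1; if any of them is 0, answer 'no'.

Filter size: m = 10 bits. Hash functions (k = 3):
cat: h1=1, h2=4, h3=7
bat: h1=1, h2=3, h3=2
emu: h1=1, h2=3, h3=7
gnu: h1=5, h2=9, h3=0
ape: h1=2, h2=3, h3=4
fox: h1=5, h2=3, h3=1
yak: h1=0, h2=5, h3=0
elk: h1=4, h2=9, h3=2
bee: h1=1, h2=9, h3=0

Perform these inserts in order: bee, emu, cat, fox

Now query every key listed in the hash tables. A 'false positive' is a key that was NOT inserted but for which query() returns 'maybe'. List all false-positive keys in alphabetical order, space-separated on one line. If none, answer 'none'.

Start: bits=0000000000
After insert 'bee': sets bits 0 1 9 -> bits=1100000001
After insert 'emu': sets bits 1 3 7 -> bits=1101000101
After insert 'cat': sets bits 1 4 7 -> bits=1101100101
After insert 'fox': sets bits 1 3 5 -> bits=1101110101
Not inserted: ape bat elk gnu yak — query each against bits=1101110101:
query ape: checks bit2=0, bit3=1, bit4=1 (has a 0) -> no => not a false positive
query bat: checks bit1=1, bit2=0, bit3=1 (has a 0) -> no => not a false positive
query elk: checks bit2=0, bit4=1, bit9=1 (has a 0) -> no => not a false positive
query gnu: checks bit0=1, bit5=1, bit9=1 (all 1) -> maybe => FALSE POSITIVE
query yak: checks bit0=1, bit5=1 (all 1) -> maybe => FALSE POSITIVE
False positives (alphabetical): gnu yak

Answer: gnu yak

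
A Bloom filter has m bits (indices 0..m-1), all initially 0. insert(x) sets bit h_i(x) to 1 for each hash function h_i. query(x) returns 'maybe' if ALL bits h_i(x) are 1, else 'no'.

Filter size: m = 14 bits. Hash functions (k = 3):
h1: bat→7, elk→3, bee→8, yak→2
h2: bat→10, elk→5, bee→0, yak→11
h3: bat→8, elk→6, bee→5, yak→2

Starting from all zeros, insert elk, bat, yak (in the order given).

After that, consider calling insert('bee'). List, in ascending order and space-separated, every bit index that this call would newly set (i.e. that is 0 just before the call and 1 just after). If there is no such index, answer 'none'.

Start: bits=00000000000000
After insert 'elk': sets bits 3 5 6 -> bits=00010110000000
After insert 'bat': sets bits 7 8 10 -> bits=00010111101000
After insert 'yak': sets bits 2 11 -> bits=00110111101100
insert 'bee' would touch bits 0 5 8; currently bit0=0, bit5=1, bit8=1
Bits that are 0 among those (would change 0->1): 0

Answer: 0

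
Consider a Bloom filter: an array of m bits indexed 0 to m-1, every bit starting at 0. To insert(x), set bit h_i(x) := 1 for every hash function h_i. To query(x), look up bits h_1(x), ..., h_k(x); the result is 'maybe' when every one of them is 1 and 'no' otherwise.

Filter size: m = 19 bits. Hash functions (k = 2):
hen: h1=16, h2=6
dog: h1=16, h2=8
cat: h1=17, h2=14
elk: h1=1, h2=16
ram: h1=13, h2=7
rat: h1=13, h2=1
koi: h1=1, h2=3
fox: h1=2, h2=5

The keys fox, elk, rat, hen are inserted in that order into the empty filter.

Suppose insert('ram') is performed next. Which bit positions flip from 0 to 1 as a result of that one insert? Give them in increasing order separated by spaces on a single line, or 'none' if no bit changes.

Answer: 7

Derivation:
Start: bits=0000000000000000000
After insert 'fox': sets bits 2 5 -> bits=0010010000000000000
After insert 'elk': sets bits 1 16 -> bits=0110010000000000100
After insert 'rat': sets bits 1 13 -> bits=0110010000000100100
After insert 'hen': sets bits 6 16 -> bits=0110011000000100100
insert 'ram' would touch bits 7 13; currently bit7=0, bit13=1
Bits that are 0 among those (would change 0->1): 7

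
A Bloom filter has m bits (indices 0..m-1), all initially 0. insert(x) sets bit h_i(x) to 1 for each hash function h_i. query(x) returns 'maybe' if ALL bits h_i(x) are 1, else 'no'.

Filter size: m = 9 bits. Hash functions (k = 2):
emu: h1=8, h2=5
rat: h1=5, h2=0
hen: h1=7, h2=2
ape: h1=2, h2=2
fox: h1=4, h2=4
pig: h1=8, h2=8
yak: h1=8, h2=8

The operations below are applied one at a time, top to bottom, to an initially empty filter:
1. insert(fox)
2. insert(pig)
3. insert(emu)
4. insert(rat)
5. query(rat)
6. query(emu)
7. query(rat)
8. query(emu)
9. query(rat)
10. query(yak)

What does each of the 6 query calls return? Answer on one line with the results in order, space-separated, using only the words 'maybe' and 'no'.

Answer: maybe maybe maybe maybe maybe maybe

Derivation:
Start: bits=000000000
Op 1: insert fox -> sets bits 4 -> bits=000010000
Op 2: insert pig -> sets bits 8 -> bits=000010001
Op 3: insert emu -> sets bits 5 8 -> bits=000011001
Op 4: insert rat -> sets bits 0 5 -> bits=100011001
Op 5: query rat -> checks bit0=1, bit5=1 (all 1) -> maybe
Op 6: query emu -> checks bit5=1, bit8=1 (all 1) -> maybe
Op 7: query rat -> checks bit0=1, bit5=1 (all 1) -> maybe
Op 8: query emu -> checks bit5=1, bit8=1 (all 1) -> maybe
Op 9: query rat -> checks bit0=1, bit5=1 (all 1) -> maybe
Op 10: query yak -> checks bit8=1 (all 1) -> maybe
Query results in order: maybe maybe maybe maybe maybe maybe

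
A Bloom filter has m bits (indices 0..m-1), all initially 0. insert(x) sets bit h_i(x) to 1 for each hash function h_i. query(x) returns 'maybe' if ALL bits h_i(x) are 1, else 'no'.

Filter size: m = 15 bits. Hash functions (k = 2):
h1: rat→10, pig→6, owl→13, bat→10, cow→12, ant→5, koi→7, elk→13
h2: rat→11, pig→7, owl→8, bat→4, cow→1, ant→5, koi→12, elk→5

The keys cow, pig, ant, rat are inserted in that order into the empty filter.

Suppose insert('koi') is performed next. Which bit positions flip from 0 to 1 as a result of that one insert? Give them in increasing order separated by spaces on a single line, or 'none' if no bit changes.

Start: bits=000000000000000
After insert 'cow': sets bits 1 12 -> bits=010000000000100
After insert 'pig': sets bits 6 7 -> bits=010000110000100
After insert 'ant': sets bits 5 -> bits=010001110000100
After insert 'rat': sets bits 10 11 -> bits=010001110011100
insert 'koi' would touch bits 7 12; currently bit7=1, bit12=1
Bits that are 0 among those (would change 0->1): none

Answer: none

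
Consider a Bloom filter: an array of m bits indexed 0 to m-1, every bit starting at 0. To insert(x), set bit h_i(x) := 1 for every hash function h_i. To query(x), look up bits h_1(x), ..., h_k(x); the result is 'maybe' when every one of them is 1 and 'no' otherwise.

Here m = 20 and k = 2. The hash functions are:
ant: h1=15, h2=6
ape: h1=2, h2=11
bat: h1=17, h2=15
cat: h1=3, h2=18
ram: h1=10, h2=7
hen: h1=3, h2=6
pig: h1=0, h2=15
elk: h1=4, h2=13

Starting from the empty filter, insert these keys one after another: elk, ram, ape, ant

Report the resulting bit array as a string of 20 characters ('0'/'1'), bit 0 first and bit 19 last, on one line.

Answer: 00101011001101010000

Derivation:
Start: bits=00000000000000000000
After insert 'elk': sets bits 4 13 -> bits=00001000000001000000
After insert 'ram': sets bits 7 10 -> bits=00001001001001000000
After insert 'ape': sets bits 2 11 -> bits=00101001001101000000
After insert 'ant': sets bits 6 15 -> bits=00101011001101010000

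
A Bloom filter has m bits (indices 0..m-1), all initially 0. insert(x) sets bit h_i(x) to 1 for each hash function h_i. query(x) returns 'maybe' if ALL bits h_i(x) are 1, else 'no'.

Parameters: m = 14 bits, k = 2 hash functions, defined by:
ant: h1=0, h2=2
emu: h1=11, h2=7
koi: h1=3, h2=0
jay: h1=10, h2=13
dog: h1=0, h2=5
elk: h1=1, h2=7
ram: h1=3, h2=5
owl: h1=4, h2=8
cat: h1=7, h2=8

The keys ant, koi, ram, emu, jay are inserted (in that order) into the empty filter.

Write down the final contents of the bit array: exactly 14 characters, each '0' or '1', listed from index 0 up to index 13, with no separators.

Start: bits=00000000000000
After insert 'ant': sets bits 0 2 -> bits=10100000000000
After insert 'koi': sets bits 0 3 -> bits=10110000000000
After insert 'ram': sets bits 3 5 -> bits=10110100000000
After insert 'emu': sets bits 7 11 -> bits=10110101000100
After insert 'jay': sets bits 10 13 -> bits=10110101001101

Answer: 10110101001101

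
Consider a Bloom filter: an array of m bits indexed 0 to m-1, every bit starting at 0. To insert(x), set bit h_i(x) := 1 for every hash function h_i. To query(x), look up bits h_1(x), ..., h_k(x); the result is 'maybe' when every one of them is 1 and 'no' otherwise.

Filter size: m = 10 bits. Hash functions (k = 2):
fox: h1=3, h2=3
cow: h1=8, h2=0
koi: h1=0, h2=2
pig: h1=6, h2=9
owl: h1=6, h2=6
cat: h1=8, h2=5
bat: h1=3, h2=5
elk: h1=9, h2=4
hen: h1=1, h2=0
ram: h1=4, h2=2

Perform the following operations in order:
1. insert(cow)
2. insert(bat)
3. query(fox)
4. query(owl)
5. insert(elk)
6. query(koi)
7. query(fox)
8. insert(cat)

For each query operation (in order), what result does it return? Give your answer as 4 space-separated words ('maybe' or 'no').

Start: bits=0000000000
Op 1: insert cow -> sets bits 0 8 -> bits=1000000010
Op 2: insert bat -> sets bits 3 5 -> bits=1001010010
Op 3: query fox -> checks bit3=1 (all 1) -> maybe
Op 4: query owl -> checks bit6=0 (has a 0) -> no
Op 5: insert elk -> sets bits 4 9 -> bits=1001110011
Op 6: query koi -> checks bit0=1, bit2=0 (has a 0) -> no
Op 7: query fox -> checks bit3=1 (all 1) -> maybe
Op 8: insert cat -> sets bits 5 8 -> bits=1001110011
Query results in order: maybe no no maybe

Answer: maybe no no maybe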